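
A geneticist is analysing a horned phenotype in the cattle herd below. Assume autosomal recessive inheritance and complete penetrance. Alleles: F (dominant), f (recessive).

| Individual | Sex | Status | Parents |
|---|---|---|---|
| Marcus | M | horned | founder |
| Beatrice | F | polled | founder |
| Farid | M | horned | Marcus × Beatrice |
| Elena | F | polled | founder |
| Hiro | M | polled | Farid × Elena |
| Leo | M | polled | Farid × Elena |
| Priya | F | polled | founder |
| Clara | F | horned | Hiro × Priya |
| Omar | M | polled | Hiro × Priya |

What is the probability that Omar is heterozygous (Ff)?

Hiro is polled so carries F and received f from Farid (ff), so Hiro is Ff.
Priya is polled so carries F and passed f to Clara (ff), so Priya is Ff.
Their cross gives offspring ratios 1/4 FF : 1/2 Ff : 1/4 ff. Conditioning on Omar being polled, P(Ff) = 1/2 / 3/4 = 2/3.

2/3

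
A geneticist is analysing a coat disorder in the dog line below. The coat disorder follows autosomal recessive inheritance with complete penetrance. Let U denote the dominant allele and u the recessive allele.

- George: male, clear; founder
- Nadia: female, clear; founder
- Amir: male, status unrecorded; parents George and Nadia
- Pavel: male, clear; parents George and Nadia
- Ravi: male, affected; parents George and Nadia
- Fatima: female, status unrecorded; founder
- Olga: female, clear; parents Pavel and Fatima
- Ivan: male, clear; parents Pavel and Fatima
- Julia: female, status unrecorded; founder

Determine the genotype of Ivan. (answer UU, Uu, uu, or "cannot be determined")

cannot be determined

Ivan's phenotype allows UU or Uu, and no parent or child forces a single allele at both positions; consistent genotype assignments exist with Ivan as UU or Uu.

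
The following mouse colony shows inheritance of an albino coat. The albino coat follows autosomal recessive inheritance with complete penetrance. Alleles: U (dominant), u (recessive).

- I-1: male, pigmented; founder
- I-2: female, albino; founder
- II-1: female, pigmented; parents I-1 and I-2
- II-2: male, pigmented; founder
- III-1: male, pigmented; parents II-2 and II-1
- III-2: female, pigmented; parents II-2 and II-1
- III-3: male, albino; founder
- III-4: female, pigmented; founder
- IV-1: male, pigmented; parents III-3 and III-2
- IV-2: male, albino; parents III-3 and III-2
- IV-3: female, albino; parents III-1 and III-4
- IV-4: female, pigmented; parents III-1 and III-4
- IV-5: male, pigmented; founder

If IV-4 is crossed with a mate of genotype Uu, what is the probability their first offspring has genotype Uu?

1/2

III-1 is pigmented so carries U and passed u to IV-3 (uu), so III-1 is Uu.
III-4 is pigmented so carries U and passed u to IV-3 (uu), so III-4 is Uu.
IV-4 is a pigmented offspring of III-1 (Uu) × III-4 (Uu), whose cross gives 1/4 UU : 1/2 Uu : 1/4 uu; conditioning on being pigmented, IV-4 is UU with probability 1/3, Uu with probability 2/3.
Summing over parental genotype combinations, P(offspring has genotype Uu) = 1/3·1/2 + 2/3·1/2 = 1/2.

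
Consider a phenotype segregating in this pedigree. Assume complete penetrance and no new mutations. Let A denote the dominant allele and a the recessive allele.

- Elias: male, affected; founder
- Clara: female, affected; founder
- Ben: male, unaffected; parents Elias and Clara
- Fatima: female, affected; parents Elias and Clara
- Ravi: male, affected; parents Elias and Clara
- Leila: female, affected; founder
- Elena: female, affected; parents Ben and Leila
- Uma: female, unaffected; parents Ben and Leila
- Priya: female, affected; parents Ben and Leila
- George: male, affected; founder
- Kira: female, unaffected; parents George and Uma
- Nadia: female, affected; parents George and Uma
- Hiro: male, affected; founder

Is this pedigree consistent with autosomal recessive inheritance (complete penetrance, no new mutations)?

No

Under autosomal recessive, Ben (unaffected, male) cannot arise from Elias (affected) × Clara (affected).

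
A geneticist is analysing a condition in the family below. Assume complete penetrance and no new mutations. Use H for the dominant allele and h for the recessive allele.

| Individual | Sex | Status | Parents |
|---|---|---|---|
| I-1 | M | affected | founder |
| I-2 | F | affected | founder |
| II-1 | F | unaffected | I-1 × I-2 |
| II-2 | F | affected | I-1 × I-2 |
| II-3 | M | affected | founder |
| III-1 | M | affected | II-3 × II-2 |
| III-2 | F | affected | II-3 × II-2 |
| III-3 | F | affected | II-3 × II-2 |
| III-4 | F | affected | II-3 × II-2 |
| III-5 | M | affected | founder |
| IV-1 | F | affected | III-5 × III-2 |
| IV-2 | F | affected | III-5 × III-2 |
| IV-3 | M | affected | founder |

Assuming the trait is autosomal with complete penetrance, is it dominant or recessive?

I-1 and I-2 are both affected yet have an unaffected child II-1. Under a recessive model two affected parents are homozygous and every child would be affected, so the trait cannot be recessive.

dominant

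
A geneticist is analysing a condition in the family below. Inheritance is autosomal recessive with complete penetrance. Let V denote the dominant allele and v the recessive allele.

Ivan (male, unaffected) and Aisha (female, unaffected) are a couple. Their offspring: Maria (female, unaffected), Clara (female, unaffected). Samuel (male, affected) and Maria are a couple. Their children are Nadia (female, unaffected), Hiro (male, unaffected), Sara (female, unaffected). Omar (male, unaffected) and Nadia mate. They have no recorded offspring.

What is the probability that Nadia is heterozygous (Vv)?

Nadia is unaffected so carries V and received v from Samuel (vv), so Nadia is Vv, giving P(Vv) = 1.

1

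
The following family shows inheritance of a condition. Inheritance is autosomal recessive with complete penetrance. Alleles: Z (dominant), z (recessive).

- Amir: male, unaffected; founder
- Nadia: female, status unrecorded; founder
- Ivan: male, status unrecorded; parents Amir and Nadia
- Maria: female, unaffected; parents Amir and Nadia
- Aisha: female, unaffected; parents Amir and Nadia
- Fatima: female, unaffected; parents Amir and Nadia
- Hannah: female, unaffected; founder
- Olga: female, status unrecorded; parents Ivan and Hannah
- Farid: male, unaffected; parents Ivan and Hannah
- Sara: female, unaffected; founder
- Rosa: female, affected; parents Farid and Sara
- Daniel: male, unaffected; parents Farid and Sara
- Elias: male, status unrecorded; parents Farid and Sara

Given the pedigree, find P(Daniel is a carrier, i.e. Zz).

Farid is unaffected so carries Z and passed z to Rosa (zz), so Farid is Zz.
Sara is unaffected so carries Z and passed z to Rosa (zz), so Sara is Zz.
Their cross gives offspring ratios 1/4 ZZ : 1/2 Zz : 1/4 zz. Conditioning on Daniel being unaffected, P(Zz) = 1/2 / 3/4 = 2/3.

2/3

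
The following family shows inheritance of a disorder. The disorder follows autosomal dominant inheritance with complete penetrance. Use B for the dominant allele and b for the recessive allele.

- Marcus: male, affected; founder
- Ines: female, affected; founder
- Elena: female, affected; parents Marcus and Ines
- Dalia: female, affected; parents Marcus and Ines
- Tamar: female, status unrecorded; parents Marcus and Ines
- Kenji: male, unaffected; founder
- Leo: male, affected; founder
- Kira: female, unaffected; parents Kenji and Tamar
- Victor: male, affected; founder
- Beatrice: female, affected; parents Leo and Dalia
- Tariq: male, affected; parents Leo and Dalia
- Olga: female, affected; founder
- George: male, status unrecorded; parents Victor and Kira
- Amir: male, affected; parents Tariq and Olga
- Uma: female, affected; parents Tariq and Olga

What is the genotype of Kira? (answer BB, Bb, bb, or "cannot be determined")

Kira is unaffected, so Kira is bb.

bb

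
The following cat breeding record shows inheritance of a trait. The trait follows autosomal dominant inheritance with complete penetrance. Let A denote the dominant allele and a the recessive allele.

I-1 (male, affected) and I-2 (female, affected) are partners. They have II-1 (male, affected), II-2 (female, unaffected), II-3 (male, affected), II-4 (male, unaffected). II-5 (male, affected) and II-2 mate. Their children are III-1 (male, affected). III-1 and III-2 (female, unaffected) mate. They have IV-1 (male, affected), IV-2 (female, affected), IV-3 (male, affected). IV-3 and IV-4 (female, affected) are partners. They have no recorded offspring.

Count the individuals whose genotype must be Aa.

Obligate heterozygotes: I-1 is affected so carries A and passed a to II-2 (aa), so I-1 is Aa; I-2 is affected so carries A and passed a to II-2 (aa), so I-2 is Aa; III-1 is affected so carries A and received a from II-2 (aa), so III-1 is Aa; IV-1 is affected so carries A and received a from III-2 (aa), so IV-1 is Aa; IV-2 is affected so carries A and received a from III-2 (aa), so IV-2 is Aa; IV-3 is affected so carries A and received a from III-2 (aa), so IV-3 is Aa.
Every other individual is either homozygous by phenotype or has at least one consistent homozygous assignment, so the count is 6.

6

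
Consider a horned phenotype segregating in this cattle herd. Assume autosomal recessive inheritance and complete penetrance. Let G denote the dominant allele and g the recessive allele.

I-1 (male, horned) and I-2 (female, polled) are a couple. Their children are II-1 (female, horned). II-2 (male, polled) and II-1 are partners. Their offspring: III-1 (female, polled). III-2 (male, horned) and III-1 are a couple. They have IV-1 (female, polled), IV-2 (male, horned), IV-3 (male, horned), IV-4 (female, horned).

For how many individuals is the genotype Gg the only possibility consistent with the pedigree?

Obligate heterozygotes: I-2 is polled so carries G and passed g to II-1 (gg), so I-2 is Gg; III-1 is polled so carries G and received g from II-1 (gg), so III-1 is Gg; IV-1 is polled so carries G and received g from III-2 (gg), so IV-1 is Gg.
Every other individual is either homozygous by phenotype or has at least one consistent homozygous assignment, so the count is 3.

3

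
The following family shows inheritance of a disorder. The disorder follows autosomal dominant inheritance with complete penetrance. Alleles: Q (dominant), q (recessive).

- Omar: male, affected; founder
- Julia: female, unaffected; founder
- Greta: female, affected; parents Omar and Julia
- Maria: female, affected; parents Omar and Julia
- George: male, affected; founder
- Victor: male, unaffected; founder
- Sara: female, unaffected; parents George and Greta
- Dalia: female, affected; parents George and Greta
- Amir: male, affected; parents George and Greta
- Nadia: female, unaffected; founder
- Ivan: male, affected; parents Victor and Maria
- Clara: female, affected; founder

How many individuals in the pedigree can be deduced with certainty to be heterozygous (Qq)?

4

Obligate heterozygotes: Greta is affected so carries Q and received q from Julia (qq), so Greta is Qq; Maria is affected so carries Q and received q from Julia (qq), so Maria is Qq; George is affected so carries Q and passed q to Sara (qq), so George is Qq; Ivan is affected so carries Q and received q from Victor (qq), so Ivan is Qq.
Every other individual is either homozygous by phenotype or has at least one consistent homozygous assignment, so the count is 4.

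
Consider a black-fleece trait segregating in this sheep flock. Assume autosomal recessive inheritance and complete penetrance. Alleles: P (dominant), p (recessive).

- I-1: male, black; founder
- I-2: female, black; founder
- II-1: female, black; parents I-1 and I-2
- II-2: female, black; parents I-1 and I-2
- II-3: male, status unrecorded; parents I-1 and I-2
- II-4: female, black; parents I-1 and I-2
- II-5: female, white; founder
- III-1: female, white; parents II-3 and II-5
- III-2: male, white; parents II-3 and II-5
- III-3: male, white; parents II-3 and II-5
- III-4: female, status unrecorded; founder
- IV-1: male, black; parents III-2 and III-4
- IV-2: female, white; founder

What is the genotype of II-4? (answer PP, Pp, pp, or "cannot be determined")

pp

II-4 is black, so II-4 is pp.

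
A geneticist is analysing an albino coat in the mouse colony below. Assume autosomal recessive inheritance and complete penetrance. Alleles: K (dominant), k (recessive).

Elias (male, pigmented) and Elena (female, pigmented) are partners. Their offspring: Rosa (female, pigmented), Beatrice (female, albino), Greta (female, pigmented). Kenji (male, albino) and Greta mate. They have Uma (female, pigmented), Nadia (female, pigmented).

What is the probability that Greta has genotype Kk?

1/3

Elias is pigmented so carries K and passed k to Beatrice (kk), so Elias is Kk.
Elena is pigmented so carries K and passed k to Beatrice (kk), so Elena is Kk.
Their cross gives offspring ratios 1/4 KK : 1/2 Kk : 1/4 kk. Conditioning on Greta being pigmented, P(Kk) = 1/2 / 3/4 = 2/3 before taking Greta's own offspring into account.
Kenji is albino, so Kenji is kk.
Now use Greta's offspring. Probability of each recorded status — pigmented daughter Uma: 1/2 if Greta is Kk, 1 if KK; pigmented daughter Nadia: 1/2 if Greta is Kk, 1 if KK.
Bayes: P(Kk) = 2/3·1/4 / (2/3·1/4 + 1/3·1) = 1/3.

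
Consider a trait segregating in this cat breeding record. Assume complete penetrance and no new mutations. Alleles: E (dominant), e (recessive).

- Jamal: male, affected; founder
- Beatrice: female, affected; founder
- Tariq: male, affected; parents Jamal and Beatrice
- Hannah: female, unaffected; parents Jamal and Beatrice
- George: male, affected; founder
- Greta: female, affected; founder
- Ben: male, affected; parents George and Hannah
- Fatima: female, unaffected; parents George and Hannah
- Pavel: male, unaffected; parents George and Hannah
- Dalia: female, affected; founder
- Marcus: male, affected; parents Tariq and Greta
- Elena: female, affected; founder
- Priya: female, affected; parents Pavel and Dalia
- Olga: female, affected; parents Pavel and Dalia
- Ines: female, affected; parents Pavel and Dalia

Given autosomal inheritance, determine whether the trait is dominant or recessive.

dominant

Jamal and Beatrice are both affected yet have an unaffected child Hannah. Under a recessive model two affected parents are homozygous and every child would be affected, so the trait cannot be recessive.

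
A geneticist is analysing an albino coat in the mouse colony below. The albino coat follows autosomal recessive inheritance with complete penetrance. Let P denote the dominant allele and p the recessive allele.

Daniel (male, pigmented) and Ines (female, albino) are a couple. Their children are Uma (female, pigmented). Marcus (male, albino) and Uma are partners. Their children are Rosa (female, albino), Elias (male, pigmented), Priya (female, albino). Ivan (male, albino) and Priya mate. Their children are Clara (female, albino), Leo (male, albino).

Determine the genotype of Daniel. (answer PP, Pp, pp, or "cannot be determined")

Daniel's phenotype allows PP or Pp, and no parent or child forces a single allele at both positions; consistent genotype assignments exist with Daniel as PP or Pp.

cannot be determined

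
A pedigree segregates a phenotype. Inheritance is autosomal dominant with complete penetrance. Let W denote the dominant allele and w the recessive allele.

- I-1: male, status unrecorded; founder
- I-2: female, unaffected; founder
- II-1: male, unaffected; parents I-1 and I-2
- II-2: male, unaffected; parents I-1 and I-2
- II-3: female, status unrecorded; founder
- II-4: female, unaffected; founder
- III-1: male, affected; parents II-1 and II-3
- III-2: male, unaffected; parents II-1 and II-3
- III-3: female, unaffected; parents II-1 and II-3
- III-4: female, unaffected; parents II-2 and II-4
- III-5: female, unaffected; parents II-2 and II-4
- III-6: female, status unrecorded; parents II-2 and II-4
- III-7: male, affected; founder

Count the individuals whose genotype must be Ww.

2

Obligate heterozygotes: II-3 passed W to III-1 (Ww, whose w came from II-1) and passed w to III-2 (ww), so II-3 is Ww; III-1 is affected so carries W and received w from II-1 (ww), so III-1 is Ww.
Every other individual is either homozygous by phenotype or has at least one consistent homozygous assignment, so the count is 2.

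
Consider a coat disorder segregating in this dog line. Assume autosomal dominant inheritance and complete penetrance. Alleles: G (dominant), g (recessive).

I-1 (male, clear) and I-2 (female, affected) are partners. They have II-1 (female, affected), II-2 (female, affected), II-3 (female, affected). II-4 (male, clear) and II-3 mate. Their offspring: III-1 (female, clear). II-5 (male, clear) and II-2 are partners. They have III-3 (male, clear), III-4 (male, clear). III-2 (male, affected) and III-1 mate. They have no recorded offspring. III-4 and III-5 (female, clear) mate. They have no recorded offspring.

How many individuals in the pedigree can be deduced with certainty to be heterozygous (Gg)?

3

Obligate heterozygotes: II-1 is affected so carries G and received g from I-1 (gg), so II-1 is Gg; II-2 is affected so carries G and received g from I-1 (gg), so II-2 is Gg; II-3 is affected so carries G and received g from I-1 (gg), so II-3 is Gg.
Every other individual is either homozygous by phenotype or has at least one consistent homozygous assignment, so the count is 3.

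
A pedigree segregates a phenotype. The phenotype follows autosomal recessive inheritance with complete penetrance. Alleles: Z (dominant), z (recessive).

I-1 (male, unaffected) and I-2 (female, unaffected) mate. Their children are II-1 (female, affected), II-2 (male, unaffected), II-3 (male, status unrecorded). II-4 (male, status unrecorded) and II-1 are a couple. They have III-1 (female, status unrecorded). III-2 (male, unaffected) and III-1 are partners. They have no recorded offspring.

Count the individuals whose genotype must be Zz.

2

Obligate heterozygotes: I-1 is unaffected so carries Z and passed z to II-1 (zz), so I-1 is Zz; I-2 is unaffected so carries Z and passed z to II-1 (zz), so I-2 is Zz.
Every other individual is either homozygous by phenotype or has at least one consistent homozygous assignment, so the count is 2.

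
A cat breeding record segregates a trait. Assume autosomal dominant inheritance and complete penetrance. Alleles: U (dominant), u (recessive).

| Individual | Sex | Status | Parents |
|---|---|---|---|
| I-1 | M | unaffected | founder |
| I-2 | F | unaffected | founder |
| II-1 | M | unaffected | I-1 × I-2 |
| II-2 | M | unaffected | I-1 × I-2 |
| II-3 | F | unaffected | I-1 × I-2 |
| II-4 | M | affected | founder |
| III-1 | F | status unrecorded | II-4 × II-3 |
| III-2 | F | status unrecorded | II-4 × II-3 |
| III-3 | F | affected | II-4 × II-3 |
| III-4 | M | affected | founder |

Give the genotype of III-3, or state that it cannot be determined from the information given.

Uu

From phenotype alone, III-3 is UU or Uu.
III-3 is affected so carries U and received u from II-3 (uu), so III-3 is Uu.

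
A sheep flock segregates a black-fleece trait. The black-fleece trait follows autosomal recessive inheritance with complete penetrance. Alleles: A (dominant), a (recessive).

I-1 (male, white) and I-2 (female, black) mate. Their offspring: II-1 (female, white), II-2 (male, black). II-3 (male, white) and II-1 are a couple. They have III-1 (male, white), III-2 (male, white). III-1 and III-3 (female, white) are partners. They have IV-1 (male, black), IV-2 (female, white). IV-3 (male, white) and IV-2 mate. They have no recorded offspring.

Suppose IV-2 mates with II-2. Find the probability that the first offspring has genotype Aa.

2/3

III-1 is white so carries A and passed a to IV-1 (aa), so III-1 is Aa.
III-3 is white so carries A and passed a to IV-1 (aa), so III-3 is Aa.
IV-2 is a white offspring of III-1 (Aa) × III-3 (Aa), whose cross gives 1/4 AA : 1/2 Aa : 1/4 aa; conditioning on being white, IV-2 is AA with probability 1/3, Aa with probability 2/3.
II-2 is black, so II-2 is aa.
Summing over parental genotype combinations, P(offspring has genotype Aa) = 1/3·1 + 2/3·1/2 = 2/3.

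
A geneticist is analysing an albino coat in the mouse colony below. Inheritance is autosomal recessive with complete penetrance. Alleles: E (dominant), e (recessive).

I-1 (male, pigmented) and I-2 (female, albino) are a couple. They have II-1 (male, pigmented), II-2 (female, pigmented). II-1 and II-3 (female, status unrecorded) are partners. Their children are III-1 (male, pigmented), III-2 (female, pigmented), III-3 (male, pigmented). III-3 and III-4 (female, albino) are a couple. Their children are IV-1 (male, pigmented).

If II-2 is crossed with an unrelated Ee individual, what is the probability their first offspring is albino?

1/4

II-2 is pigmented so carries E and received e from I-2 (ee), so II-2 is Ee.
The cross gives 1/4 EE : 1/2 Ee : 1/4 ee, so P(offspring is albino) = 1/4.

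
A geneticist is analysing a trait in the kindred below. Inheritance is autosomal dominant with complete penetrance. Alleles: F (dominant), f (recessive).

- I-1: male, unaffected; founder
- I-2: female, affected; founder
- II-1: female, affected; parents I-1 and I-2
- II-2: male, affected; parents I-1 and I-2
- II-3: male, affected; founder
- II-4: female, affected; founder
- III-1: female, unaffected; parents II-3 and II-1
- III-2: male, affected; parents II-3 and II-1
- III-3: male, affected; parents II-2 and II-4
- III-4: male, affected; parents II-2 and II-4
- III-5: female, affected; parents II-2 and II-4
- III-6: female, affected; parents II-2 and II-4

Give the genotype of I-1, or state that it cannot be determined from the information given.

I-1 is unaffected, so I-1 is ff.

ff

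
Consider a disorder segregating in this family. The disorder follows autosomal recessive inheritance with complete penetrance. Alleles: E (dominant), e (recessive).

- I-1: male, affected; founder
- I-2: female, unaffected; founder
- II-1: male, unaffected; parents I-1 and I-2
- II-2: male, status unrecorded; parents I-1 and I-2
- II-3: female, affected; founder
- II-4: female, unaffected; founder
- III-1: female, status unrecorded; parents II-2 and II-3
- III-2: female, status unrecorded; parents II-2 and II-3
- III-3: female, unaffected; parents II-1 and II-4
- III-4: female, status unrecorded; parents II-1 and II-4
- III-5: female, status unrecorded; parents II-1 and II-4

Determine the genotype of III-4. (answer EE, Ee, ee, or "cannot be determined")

cannot be determined

III-4's phenotype is unrecorded, and no parent or child forces a single allele at both positions; consistent genotype assignments exist with III-4 as EE or Ee or ee.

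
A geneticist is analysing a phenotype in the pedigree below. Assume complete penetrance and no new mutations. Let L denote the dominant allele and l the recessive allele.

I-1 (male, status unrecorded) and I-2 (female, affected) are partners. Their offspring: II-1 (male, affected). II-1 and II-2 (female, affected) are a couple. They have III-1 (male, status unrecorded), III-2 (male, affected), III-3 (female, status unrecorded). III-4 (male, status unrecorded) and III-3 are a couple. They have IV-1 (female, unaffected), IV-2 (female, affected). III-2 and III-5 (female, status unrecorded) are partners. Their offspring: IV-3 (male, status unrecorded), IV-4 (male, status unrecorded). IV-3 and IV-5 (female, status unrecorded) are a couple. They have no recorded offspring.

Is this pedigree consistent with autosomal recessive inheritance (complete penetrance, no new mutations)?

A consistent assignment under autosomal recessive exists: I-1 Ll, I-2 ll, II-1 ll, II-2 ll, III-1 ll, III-2 ll, III-3 ll, III-4 Ll, III-5 LL, IV-1 Ll, IV-2 ll, IV-3 Ll, IV-4 Ll, IV-5 LL.
In this assignment every recorded phenotype matches its genotype and every non-founder's genotype is obtainable from its parents' genotypes, so the pedigree is consistent.

Yes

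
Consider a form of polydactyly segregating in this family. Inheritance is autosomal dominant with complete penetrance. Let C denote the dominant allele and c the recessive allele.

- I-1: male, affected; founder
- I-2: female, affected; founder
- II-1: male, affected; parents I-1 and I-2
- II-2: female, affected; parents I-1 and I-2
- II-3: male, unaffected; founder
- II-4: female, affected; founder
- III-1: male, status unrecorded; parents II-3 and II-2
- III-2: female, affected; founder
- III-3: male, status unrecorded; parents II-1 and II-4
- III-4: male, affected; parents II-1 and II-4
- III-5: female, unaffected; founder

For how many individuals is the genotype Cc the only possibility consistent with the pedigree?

0

No individual's genotype is forced to Cc by the pedigree, so the count is 0.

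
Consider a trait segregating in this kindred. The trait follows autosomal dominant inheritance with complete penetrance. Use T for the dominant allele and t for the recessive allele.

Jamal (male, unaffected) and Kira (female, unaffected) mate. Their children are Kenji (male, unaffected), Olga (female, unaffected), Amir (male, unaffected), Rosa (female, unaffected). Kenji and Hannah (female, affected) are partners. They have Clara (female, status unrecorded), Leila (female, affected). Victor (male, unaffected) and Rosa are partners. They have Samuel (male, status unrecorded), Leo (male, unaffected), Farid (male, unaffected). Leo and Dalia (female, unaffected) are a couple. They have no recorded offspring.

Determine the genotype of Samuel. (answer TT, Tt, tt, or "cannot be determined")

tt

From phenotype alone, Samuel is TT or Tt or tt.
Samuel received t from Victor (tt) and received t from Rosa (tt), so Samuel is tt.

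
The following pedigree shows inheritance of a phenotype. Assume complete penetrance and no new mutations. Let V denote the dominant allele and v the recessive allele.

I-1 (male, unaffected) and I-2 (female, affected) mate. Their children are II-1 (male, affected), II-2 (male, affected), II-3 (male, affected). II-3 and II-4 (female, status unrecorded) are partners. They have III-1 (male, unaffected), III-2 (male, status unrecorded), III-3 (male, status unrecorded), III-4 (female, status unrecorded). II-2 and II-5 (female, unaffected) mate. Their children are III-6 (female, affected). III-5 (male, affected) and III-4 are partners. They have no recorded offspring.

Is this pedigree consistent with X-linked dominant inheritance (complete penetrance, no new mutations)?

Yes

A consistent assignment under X-linked dominant exists: I-1 X^v Y, I-2 X^V X^V, II-1 X^V Y, II-2 X^V Y, II-3 X^V Y, II-4 X^V X^v, II-5 X^v X^v, III-1 X^v Y, III-2 X^V Y, III-3 X^V Y, III-4 X^V X^V, III-5 X^V Y, III-6 X^V X^v.
In this assignment every recorded phenotype matches its genotype and every non-founder's genotype is obtainable from its parents' genotypes, so the pedigree is consistent.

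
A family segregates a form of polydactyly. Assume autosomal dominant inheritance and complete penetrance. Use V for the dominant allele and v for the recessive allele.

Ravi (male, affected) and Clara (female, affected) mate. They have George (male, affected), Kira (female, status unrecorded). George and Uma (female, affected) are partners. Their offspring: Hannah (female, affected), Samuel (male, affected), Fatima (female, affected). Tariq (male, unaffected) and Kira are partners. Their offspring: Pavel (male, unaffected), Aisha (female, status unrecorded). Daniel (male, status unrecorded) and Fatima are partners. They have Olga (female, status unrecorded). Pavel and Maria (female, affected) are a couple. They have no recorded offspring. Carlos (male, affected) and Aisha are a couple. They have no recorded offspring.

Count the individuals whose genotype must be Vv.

No individual's genotype is forced to Vv by the pedigree, so the count is 0.

0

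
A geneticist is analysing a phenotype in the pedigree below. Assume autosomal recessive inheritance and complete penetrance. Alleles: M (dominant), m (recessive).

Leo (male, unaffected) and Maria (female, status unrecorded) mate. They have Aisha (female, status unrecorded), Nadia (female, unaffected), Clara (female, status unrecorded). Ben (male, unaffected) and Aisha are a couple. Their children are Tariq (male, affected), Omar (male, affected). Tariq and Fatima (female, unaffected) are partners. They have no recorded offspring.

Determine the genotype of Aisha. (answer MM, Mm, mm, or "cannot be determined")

cannot be determined

Aisha's phenotype is unrecorded, and no parent or child forces a single allele at both positions; consistent genotype assignments exist with Aisha as Mm or mm.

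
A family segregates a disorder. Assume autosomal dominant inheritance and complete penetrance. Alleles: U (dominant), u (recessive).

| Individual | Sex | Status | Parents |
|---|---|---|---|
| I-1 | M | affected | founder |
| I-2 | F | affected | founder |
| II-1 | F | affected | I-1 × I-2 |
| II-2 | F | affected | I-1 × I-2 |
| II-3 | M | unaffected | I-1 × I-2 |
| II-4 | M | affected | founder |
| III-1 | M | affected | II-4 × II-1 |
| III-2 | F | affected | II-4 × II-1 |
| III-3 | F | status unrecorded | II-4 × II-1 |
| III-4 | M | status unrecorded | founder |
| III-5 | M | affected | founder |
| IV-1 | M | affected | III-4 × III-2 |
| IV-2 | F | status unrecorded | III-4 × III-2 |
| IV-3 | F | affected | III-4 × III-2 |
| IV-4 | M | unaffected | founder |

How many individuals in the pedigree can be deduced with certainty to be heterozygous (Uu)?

Obligate heterozygotes: I-1 is affected so carries U and passed u to II-3 (uu), so I-1 is Uu; I-2 is affected so carries U and passed u to II-3 (uu), so I-2 is Uu.
Every other individual is either homozygous by phenotype or has at least one consistent homozygous assignment, so the count is 2.

2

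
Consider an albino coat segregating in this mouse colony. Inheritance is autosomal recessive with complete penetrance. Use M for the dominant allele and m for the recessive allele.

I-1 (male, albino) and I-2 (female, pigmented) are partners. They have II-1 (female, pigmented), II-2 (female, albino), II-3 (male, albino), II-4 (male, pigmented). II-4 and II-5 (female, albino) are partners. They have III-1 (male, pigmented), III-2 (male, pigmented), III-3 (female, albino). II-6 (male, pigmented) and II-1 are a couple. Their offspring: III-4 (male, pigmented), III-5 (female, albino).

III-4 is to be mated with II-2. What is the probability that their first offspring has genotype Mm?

II-6 is pigmented so carries M and passed m to III-5 (mm), so II-6 is Mm.
II-1 is pigmented so carries M and received m from I-1 (mm), so II-1 is Mm.
III-4 is a pigmented offspring of II-6 (Mm) × II-1 (Mm), whose cross gives 1/4 MM : 1/2 Mm : 1/4 mm; conditioning on being pigmented, III-4 is MM with probability 1/3, Mm with probability 2/3.
II-2 is albino, so II-2 is mm.
Summing over parental genotype combinations, P(offspring has genotype Mm) = 1/3·1 + 2/3·1/2 = 2/3.

2/3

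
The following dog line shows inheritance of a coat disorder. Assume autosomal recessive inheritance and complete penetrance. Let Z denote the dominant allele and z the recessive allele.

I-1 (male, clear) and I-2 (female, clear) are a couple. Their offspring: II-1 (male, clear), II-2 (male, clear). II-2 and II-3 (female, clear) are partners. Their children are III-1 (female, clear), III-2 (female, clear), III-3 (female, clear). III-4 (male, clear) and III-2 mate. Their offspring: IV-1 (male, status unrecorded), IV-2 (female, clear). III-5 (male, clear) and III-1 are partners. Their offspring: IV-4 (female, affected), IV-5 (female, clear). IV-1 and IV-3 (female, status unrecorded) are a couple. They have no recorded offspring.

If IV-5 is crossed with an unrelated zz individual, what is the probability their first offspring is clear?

III-5 is clear so carries Z and passed z to IV-4 (zz), so III-5 is Zz.
III-1 is clear so carries Z and passed z to IV-4 (zz), so III-1 is Zz.
IV-5 is a clear offspring of III-5 (Zz) × III-1 (Zz), whose cross gives 1/4 ZZ : 1/2 Zz : 1/4 zz; conditioning on being clear, IV-5 is ZZ with probability 1/3, Zz with probability 2/3.
Summing over parental genotype combinations, P(offspring is clear) = 1/3·1 + 2/3·1/2 = 2/3.

2/3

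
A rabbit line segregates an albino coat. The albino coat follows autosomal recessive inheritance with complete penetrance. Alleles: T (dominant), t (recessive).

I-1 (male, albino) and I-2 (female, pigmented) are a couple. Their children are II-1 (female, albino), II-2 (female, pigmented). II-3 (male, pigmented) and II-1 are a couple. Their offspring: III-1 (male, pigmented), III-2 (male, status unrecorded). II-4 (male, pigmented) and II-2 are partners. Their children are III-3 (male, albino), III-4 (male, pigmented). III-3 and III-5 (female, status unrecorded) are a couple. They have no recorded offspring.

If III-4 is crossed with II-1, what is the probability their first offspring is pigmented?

2/3

II-4 is pigmented so carries T and passed t to III-3 (tt), so II-4 is Tt.
II-2 is pigmented so carries T and received t from I-1 (tt), so II-2 is Tt.
III-4 is a pigmented offspring of II-4 (Tt) × II-2 (Tt), whose cross gives 1/4 TT : 1/2 Tt : 1/4 tt; conditioning on being pigmented, III-4 is TT with probability 1/3, Tt with probability 2/3.
II-1 is albino, so II-1 is tt.
Summing over parental genotype combinations, P(offspring is pigmented) = 1/3·1 + 2/3·1/2 = 2/3.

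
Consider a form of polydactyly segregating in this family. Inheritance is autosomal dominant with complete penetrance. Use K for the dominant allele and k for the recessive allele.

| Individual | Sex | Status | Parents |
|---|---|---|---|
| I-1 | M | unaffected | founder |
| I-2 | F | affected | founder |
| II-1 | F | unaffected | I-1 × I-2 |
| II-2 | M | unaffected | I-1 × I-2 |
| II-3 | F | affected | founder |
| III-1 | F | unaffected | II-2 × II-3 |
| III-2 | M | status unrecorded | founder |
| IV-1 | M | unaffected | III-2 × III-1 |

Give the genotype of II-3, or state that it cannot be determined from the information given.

Kk

From phenotype alone, II-3 is KK or Kk.
II-3 is affected so carries K and passed k to III-1 (kk), so II-3 is Kk.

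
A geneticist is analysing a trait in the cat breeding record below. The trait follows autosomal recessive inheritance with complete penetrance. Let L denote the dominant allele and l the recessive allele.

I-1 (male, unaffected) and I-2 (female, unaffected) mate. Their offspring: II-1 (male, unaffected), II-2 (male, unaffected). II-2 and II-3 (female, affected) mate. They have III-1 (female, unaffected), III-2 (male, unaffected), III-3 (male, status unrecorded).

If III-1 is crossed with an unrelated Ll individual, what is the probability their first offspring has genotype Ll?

III-1 is unaffected so carries L and received l from II-3 (ll), so III-1 is Ll.
The cross gives 1/4 LL : 1/2 Ll : 1/4 ll, so P(offspring has genotype Ll) = 1/2.

1/2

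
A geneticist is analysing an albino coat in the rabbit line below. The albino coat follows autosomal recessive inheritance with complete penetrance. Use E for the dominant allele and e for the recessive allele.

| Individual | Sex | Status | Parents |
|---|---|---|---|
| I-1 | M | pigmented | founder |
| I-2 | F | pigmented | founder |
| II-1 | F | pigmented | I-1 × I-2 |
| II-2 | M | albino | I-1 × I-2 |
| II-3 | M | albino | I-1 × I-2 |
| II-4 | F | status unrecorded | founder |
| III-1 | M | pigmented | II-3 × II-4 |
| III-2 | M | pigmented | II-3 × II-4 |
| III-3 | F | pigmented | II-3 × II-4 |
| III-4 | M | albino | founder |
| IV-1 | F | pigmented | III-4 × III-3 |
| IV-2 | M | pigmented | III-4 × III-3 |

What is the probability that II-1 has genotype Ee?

I-1 is pigmented so carries E and passed e to II-2 (ee), so I-1 is Ee.
I-2 is pigmented so carries E and passed e to II-2 (ee), so I-2 is Ee.
Their cross gives offspring ratios 1/4 EE : 1/2 Ee : 1/4 ee. Conditioning on II-1 being pigmented, P(Ee) = 1/2 / 3/4 = 2/3.

2/3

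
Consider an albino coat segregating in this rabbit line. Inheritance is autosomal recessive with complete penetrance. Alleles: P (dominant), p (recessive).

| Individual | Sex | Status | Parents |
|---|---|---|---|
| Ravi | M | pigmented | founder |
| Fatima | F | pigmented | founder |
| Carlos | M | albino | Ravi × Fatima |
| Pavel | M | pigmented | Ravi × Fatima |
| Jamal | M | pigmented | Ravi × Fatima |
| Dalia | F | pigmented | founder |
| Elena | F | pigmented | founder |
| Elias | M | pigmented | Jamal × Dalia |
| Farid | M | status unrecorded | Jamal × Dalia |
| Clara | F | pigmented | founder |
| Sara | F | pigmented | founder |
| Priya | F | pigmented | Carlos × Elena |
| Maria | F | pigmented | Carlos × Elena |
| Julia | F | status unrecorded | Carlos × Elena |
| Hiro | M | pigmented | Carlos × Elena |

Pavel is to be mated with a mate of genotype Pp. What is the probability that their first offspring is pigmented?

5/6

Ravi is pigmented so carries P and passed p to Carlos (pp), so Ravi is Pp.
Fatima is pigmented so carries P and passed p to Carlos (pp), so Fatima is Pp.
Pavel is a pigmented offspring of Ravi (Pp) × Fatima (Pp), whose cross gives 1/4 PP : 1/2 Pp : 1/4 pp; conditioning on being pigmented, Pavel is PP with probability 1/3, Pp with probability 2/3.
Summing over parental genotype combinations, P(offspring is pigmented) = 1/3·1 + 2/3·3/4 = 5/6.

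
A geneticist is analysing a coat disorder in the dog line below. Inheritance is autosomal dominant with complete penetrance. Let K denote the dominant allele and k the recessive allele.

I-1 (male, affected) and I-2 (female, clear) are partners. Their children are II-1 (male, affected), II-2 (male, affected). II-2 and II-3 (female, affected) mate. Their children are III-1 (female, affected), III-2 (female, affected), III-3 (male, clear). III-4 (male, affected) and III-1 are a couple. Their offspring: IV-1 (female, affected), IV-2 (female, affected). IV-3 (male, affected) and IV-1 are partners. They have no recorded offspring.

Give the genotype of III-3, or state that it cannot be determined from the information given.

III-3 is clear, so III-3 is kk.

kk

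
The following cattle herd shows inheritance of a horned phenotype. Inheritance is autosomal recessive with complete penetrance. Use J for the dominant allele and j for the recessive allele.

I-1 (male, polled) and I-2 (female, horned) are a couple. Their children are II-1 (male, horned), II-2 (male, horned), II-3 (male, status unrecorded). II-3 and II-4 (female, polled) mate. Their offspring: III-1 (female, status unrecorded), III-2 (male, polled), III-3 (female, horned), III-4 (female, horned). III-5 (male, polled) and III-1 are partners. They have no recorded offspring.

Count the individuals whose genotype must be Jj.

2

Obligate heterozygotes: I-1 is polled so carries J and passed j to II-1 (jj), so I-1 is Jj; II-4 is polled so carries J and passed j to III-3 (jj), so II-4 is Jj.
Every other individual is either homozygous by phenotype or has at least one consistent homozygous assignment, so the count is 2.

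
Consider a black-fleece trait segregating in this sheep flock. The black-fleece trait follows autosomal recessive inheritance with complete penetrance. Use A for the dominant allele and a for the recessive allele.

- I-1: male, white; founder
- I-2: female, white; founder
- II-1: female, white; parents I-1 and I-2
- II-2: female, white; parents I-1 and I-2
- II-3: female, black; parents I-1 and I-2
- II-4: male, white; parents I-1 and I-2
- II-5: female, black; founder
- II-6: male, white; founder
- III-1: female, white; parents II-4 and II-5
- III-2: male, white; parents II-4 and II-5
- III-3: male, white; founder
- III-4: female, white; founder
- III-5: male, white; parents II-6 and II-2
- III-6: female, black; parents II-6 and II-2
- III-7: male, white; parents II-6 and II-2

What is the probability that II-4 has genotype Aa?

1/3

I-1 is white so carries A and passed a to II-3 (aa), so I-1 is Aa.
I-2 is white so carries A and passed a to II-3 (aa), so I-2 is Aa.
Their cross gives offspring ratios 1/4 AA : 1/2 Aa : 1/4 aa. Conditioning on II-4 being white, P(Aa) = 1/2 / 3/4 = 2/3 before taking II-4's own offspring into account.
II-5 is black, so II-5 is aa.
Now use II-4's offspring. Probability of each recorded status — white daughter III-1: 1/2 if II-4 is Aa, 1 if AA; white son III-2: 1/2 if II-4 is Aa, 1 if AA.
Bayes: P(Aa) = 2/3·1/4 / (2/3·1/4 + 1/3·1) = 1/3.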